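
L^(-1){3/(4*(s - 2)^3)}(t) 3*t^2*exp(2*t)/8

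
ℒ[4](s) 4/s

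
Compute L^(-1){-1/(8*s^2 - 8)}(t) -sinh(t)/8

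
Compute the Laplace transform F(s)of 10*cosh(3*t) 10*s/(s^2 - 9)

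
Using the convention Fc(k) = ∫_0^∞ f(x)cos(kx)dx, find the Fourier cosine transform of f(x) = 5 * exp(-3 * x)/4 15/(4 * (k^2 + 9))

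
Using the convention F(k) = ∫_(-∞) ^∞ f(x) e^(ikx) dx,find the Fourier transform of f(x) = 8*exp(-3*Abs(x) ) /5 48/(5*(k^2 + 9) ) 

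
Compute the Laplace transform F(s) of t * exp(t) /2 1/(2 * (s - 1) ^2) 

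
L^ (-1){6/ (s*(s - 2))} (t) 6*exp (t)*sinh (t)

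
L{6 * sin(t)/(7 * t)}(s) 6 * atan(1/s)/7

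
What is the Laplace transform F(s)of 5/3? 5/(3*s)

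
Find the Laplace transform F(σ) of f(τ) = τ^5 120/σ^6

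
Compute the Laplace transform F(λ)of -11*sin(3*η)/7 -33/(7*λ^2 + 63)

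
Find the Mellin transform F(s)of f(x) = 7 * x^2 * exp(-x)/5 7 * gamma(s + 2)/5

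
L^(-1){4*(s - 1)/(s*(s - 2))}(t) 4*exp(t)*cosh(t)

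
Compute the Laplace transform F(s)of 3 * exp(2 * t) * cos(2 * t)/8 3 * (s - 2)/(8 * ((s - 2)^2 + 4))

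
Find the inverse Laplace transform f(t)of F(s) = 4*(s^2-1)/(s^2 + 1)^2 4*t*cos(t)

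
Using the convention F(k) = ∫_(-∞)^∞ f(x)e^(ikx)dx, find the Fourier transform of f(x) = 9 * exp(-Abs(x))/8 9/(4 * (k^2 + 1))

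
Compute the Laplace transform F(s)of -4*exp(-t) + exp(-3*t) 1/(s + 3)-4/(s + 1)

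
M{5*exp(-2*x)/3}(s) 5*gamma(s)/(3*2^s)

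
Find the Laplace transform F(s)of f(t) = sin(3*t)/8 3/(8*(s^2 + 9))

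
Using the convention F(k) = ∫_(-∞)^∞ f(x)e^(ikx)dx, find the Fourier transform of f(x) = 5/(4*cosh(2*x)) 5*pi/(8*cosh(pi*k/4))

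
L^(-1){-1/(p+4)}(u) -exp(-4 * u)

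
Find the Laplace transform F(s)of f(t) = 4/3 4/(3 * s)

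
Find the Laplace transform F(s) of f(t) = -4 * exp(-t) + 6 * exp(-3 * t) 6/(s + 3) - 4/(s + 1) 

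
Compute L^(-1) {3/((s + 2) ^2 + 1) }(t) 3*exp(-2*t)*sin(t) 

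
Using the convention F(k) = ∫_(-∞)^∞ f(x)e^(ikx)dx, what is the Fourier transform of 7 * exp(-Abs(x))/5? 14/(5 * (k^2 + 1))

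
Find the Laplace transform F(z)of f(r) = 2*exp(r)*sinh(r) 2/(z*(z - 2))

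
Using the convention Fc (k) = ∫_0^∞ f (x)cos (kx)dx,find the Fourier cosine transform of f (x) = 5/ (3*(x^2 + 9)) 5*pi*exp (-3*k)/18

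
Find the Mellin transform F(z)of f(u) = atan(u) -pi*sec(pi*z/2)/(2*z)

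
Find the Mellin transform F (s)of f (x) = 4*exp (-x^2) 2*gamma (s/2)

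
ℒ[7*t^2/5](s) 14/(5*s^3)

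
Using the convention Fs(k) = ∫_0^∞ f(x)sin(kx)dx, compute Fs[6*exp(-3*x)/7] 6*k/(7*(k^2 + 9))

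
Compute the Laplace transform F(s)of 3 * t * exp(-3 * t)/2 3/(2 * (s + 3)^2)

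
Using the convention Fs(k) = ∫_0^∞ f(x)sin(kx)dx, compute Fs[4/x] 2*pi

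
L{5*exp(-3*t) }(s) 5/(s + 3) 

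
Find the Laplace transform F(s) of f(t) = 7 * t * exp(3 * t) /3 7/(3 * (s - 3) ^2) 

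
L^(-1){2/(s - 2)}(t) 2 * exp(2 * t)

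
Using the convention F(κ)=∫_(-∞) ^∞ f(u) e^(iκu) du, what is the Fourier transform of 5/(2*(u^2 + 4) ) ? 5*pi*exp(-2*Abs(κ) ) /4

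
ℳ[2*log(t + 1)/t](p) -2*pi*csc(pi*p)/(p - 1)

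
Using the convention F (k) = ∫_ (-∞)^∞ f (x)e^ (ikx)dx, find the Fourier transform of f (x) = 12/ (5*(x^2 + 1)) 12*pi*exp (-Abs (k))/5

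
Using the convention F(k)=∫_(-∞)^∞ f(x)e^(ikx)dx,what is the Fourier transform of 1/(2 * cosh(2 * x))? pi/(4 * cosh(pi * k/4))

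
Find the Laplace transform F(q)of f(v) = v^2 2/q^3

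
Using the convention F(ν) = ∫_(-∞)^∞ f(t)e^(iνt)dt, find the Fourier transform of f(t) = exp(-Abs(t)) 2/(ν^2 + 1)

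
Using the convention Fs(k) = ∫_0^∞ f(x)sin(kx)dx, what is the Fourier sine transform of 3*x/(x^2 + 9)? 3*pi*exp(-3*k)/2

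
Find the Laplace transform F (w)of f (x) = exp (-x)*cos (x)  (w + 1)/ ( (w + 1)^2 + 1)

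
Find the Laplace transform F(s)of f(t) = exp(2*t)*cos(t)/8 (s - 2)/(8*((s - 2)^2+1))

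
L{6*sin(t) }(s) 6/(s^2 + 1) 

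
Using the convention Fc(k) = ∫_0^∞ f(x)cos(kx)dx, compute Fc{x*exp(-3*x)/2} (9 - k^2)/(2*(k^2 + 9)^2)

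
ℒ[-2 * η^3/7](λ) -12/(7 * λ^4)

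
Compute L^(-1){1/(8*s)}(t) 1/8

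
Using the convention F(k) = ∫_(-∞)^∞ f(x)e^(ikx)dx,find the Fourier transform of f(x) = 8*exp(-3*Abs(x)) 48/(k^2 + 9)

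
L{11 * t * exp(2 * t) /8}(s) 11/(8 * (s - 2) ^2) 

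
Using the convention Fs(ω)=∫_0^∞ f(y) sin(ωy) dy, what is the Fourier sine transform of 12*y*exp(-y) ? 24*ω/(ω^2 + 1) ^2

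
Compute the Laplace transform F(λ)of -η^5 -120/λ^6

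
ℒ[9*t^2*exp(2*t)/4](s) 9/(2*(s - 2)^3)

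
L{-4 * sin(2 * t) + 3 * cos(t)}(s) 3 * s/(s^2 + 1) - 8/(s^2 + 4)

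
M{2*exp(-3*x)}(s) 2*gamma(s)/3^s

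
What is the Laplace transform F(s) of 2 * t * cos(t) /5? 2 * (s^2 - 1) /(5 * (s^2 + 1) ^2) 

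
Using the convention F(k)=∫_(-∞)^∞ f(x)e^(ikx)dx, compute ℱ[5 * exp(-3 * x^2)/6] 5 * sqrt(3) * sqrt(pi) * exp(-k^2/12)/18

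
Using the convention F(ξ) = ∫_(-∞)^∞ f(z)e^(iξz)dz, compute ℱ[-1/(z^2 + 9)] -pi * exp(-3 * Abs(ξ))/3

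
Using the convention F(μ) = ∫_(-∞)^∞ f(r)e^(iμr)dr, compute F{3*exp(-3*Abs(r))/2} 9/(μ^2 + 9)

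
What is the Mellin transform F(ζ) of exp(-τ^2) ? gamma(ζ/2) /2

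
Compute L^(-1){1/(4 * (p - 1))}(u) exp(u)/4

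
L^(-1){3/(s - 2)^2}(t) 3 * t * exp(2 * t)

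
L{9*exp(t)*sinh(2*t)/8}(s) 9/(4*((s - 1)^2 - 4))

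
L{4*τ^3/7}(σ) 24/(7*σ^4) 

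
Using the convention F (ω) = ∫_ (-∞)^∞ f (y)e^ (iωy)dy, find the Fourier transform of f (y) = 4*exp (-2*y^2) 2*sqrt (2)*sqrt (pi)*exp (-ω^2/8)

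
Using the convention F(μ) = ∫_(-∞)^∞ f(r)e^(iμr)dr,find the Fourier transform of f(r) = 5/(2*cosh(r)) 5*pi/(2*cosh(pi*μ/2))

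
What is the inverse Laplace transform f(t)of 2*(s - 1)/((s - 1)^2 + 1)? 2*exp(t)*cos(t)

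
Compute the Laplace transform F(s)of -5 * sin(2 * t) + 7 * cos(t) 7 * s/(s^2 + 1) - 10/(s^2 + 4)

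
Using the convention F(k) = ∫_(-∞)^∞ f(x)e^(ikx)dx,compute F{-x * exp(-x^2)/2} -I * sqrt(pi) * k * exp(-k^2/4)/4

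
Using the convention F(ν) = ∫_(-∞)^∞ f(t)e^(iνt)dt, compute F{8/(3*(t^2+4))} 4*pi*exp(-2*Abs(ν))/3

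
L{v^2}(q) 2/q^3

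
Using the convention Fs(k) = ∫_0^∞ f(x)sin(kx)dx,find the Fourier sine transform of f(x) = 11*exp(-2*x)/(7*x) 11*atan(k/2)/7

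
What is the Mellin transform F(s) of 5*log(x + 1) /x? -5*pi*csc(pi*s) /(s - 1) 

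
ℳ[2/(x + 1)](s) 2*pi*csc(pi*s)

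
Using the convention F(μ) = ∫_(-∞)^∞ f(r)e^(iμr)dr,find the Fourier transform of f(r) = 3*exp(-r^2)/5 3*sqrt(pi)*exp(-μ^2/4)/5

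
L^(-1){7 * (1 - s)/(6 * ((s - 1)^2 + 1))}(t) -7 * exp(t) * cos(t)/6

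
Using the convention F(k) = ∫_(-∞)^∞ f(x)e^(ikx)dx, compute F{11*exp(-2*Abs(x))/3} 44/(3*(k^2 + 4))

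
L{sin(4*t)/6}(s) 2/(3*(s^2 + 16))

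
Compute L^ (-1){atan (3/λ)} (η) sin (3 * η)/η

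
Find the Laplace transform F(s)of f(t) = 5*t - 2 5/s^2 - 2/s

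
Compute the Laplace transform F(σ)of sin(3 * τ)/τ atan(3/σ)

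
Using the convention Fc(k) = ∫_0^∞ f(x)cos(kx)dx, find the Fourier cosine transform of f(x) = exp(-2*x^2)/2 sqrt(2)*sqrt(pi)*exp(-k^2/8)/8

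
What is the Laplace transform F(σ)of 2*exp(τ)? 2/(σ - 1)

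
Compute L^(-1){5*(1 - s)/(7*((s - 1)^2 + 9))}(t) -5*exp(t)*cos(3*t)/7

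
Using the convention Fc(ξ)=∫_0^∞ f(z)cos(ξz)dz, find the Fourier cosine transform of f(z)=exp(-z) 1/(ξ^2 + 1)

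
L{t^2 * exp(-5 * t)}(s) 2/(s + 5)^3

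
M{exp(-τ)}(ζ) gamma(ζ)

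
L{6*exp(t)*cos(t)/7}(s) 6*(s - 1)/(7*((s - 1)^2 + 1))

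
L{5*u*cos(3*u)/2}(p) 5*(p^2-9)/(2*(p^2 + 9)^2)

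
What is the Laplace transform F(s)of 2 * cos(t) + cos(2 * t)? 2 * s/(s^2 + 1) + s/(s^2 + 4)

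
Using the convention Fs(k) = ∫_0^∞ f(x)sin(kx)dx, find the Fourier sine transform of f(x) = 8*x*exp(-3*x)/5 48*k/(5*(k^2+9)^2)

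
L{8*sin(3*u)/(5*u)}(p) 8*atan(3/p)/5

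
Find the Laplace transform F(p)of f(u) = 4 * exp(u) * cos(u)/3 4 * (p - 1)/(3 * ((p - 1)^2+1))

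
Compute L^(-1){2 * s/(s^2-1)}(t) 2 * cosh(t)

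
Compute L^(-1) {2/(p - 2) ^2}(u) 2*u*exp(2*u) 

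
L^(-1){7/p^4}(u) 7 * u^3/6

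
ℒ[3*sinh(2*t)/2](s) 3/(s^2 - 4)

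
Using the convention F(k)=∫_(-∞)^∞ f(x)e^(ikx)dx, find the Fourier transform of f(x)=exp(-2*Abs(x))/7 4/(7*(k^2 + 4))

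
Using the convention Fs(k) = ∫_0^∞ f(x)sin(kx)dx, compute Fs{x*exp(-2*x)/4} k/(k^2 + 4)^2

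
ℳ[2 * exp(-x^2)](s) gamma(s/2)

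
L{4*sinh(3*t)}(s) 12/(s^2-9)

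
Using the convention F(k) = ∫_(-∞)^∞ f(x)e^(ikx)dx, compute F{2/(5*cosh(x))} 2*pi/(5*cosh(pi*k/2))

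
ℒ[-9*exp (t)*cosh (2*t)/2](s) 9*(1 - s)/ (2*( (s - 1)^2-4))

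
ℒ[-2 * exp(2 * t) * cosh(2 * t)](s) 2 * (2 - s)/(s * (s - 4))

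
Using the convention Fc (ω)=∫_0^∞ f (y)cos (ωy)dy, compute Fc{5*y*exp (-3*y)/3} 5*(9 - ω^2)/ (3*(ω^2+9)^2)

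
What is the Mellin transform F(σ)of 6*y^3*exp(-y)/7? 6*gamma(σ + 3)/7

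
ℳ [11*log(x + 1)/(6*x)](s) -11*pi*csc(pi*s)/(6*s - 6)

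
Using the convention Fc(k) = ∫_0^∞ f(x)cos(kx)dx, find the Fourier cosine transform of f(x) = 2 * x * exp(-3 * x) 2 * (9 - k^2)/(k^2 + 9)^2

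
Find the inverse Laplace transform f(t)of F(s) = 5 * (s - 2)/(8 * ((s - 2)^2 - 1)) 5 * exp(2 * t) * cosh(t)/8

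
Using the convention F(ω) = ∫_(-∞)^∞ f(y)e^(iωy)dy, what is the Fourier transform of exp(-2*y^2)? sqrt(2)*sqrt(pi)*exp(-ω^2/8)/2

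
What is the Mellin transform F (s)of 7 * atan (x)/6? -7 * pi * sec (pi * s/2)/ (12 * s)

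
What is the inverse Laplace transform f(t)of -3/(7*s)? -3/7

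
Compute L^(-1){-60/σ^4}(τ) -10 * τ^3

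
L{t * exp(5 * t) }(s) (s - 5) ^(-2) 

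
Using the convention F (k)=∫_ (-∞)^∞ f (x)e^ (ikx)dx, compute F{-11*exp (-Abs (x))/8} -11/ (4*k^2 + 4)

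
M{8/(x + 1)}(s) 8 * pi * csc(pi * s)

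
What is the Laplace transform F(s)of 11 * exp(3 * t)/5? 11/(5 * (s - 3))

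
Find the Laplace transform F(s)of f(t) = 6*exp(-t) 6/(s+1)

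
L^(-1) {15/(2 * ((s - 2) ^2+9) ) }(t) 5 * exp(2 * t) * sin(3 * t) /2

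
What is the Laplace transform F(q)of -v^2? -2/q^3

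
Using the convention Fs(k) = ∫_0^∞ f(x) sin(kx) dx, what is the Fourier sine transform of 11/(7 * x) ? 11 * pi/14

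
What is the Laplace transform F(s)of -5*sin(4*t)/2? -10/(s^2+16)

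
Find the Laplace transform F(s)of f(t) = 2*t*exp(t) 2/(s - 1)^2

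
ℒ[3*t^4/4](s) 18/s^5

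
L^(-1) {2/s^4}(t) t^3/3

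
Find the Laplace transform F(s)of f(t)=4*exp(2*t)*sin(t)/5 4/(5*((s - 2)^2+1))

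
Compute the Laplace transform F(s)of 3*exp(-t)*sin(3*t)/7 9/(7*((s + 1)^2 + 9))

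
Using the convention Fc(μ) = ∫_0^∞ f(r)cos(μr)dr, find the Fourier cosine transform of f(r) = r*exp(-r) (1 - μ^2)/(μ^2 + 1)^2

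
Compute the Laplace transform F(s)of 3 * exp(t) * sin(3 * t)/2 9/(2 * ((s - 1)^2 + 9))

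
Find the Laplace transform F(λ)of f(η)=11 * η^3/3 22/λ^4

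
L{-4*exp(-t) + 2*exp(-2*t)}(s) 2/(s + 2) - 4/(s + 1)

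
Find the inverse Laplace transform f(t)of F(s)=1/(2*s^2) t/2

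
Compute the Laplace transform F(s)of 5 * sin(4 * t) 20/(s^2 + 16)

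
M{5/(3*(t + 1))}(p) 5*pi*csc(pi*p)/3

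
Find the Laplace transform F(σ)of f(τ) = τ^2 2/σ^3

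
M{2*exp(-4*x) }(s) 2^(1 - 2*s)*gamma(s) 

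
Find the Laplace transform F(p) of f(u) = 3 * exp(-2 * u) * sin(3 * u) 9/((p + 2) ^2 + 9) 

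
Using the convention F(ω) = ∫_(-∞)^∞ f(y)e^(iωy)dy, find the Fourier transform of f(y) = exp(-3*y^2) sqrt(3)*sqrt(pi)*exp(-ω^2/12)/3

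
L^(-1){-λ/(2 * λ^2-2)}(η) -cosh(η)/2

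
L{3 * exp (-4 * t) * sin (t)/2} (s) 3/ (2 * ( (s + 4)^2 + 1))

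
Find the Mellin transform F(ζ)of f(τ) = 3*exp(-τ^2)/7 3*gamma(ζ/2)/14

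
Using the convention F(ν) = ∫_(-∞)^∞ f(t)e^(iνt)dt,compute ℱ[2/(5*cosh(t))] 2*pi/(5*cosh(pi*ν/2))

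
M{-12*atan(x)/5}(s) 6*pi*sec(pi*s/2)/(5*s)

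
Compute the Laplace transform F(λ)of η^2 2/λ^3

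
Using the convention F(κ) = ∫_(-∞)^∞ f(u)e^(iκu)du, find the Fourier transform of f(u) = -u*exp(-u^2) -I*sqrt(pi)*κ*exp(-κ^2/4)/2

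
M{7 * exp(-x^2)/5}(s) 7 * gamma(s/2)/10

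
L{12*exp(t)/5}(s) 12/(5*(s - 1))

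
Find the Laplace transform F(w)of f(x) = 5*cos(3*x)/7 5*w/(7*(w^2+9))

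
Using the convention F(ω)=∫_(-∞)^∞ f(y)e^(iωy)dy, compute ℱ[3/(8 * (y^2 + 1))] 3 * pi * exp(-Abs(ω))/8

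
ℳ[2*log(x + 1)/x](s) -2*pi*csc(pi*s)/(s - 1)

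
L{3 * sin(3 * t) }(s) 9/(s^2+9) 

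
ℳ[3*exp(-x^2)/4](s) 3*gamma(s/2)/8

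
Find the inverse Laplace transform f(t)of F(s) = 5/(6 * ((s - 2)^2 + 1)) 5 * exp(2 * t) * sin(t)/6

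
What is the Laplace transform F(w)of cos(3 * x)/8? w/(8 * (w^2 + 9))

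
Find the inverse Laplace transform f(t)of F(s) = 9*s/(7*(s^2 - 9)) 9*cosh(3*t)/7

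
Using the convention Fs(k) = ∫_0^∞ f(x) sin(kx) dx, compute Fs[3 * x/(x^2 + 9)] 3 * pi * exp(-3 * k) /2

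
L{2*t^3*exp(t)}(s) 12/(s - 1)^4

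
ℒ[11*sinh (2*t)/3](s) 22/ (3*(s^2 - 4))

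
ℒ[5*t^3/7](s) 30/(7*s^4)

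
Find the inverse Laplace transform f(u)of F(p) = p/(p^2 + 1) cos(u)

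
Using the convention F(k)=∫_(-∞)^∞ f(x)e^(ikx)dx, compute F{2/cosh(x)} 2*pi/cosh(pi*k/2)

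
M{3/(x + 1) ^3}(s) 3*pi*(s - 2)*(s - 1) /(2*sin(pi*s) ) 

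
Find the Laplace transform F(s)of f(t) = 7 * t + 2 7/s^2 + 2/s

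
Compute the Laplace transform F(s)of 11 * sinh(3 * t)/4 33/(4 * (s^2-9))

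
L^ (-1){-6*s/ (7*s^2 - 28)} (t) -6*cosh (2*t)/7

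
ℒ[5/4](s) 5/(4 * s)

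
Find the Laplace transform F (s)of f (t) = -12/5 -12/ (5 * s)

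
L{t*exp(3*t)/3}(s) 1/(3*(s - 3)^2)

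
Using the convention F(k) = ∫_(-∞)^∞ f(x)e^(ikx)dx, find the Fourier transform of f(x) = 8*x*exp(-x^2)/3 4*I*sqrt(pi)*k*exp(-k^2/4)/3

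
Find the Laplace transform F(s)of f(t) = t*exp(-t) (s + 1)^(-2)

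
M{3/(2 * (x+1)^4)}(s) gamma(s) * gamma(4 - s)/4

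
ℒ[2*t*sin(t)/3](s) 4*s/(3*(s^2 + 1)^2)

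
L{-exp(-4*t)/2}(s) -1/(2*s + 8)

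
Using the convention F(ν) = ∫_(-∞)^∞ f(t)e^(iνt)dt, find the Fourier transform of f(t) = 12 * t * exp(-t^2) 6 * I * sqrt(pi) * ν * exp(-ν^2/4)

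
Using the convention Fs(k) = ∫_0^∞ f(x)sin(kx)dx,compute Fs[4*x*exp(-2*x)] 16*k/(k^2 + 4)^2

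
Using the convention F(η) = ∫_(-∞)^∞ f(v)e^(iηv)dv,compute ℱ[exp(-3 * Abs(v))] 6/(η^2+9)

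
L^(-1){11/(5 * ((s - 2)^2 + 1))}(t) 11 * exp(2 * t) * sin(t)/5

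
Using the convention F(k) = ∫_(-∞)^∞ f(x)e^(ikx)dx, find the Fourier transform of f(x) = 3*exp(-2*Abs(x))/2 6/(k^2 + 4)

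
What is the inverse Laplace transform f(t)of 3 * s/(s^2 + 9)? 3 * cos(3 * t)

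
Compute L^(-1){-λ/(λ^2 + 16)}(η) -cos(4 * η)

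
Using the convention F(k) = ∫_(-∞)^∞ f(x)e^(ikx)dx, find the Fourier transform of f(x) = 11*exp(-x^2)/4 11*sqrt(pi)*exp(-k^2/4)/4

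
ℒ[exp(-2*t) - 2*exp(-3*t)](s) 1/(s+2) - 2/(s+3)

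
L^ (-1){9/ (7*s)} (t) 9/7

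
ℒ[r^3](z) 6/z^4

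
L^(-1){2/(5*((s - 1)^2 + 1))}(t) 2*exp(t)*sin(t)/5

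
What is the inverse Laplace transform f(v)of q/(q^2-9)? cosh(3*v)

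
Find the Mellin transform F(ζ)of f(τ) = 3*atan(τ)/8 -3*pi*sec(pi*ζ/2)/(16*ζ)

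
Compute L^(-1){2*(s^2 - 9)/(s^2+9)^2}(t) 2*t*cos(3*t)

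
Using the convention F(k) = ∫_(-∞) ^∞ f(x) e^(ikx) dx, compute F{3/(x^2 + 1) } 3*pi*exp(-Abs(k) ) 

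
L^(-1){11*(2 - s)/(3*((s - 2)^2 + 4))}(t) -11*exp(2*t)*cos(2*t)/3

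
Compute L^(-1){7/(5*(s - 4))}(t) 7*exp(4*t)/5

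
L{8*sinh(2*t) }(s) 16/(s^2 - 4) 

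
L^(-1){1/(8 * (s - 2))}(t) exp(2 * t)/8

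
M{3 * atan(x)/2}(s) -3 * pi * sec(pi * s/2)/(4 * s)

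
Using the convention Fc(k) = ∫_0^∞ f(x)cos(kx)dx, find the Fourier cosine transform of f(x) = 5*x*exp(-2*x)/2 5*(4 - k^2)/(2*(k^2 + 4)^2)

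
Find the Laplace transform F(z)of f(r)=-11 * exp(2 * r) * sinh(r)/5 -11/(5 * (z - 2)^2 - 5)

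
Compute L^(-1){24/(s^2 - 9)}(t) 8 * sinh(3 * t)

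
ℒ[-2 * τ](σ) -2/σ^2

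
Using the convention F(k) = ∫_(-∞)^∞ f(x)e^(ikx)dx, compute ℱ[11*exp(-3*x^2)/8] 11*sqrt(3)*sqrt(pi)*exp(-k^2/12)/24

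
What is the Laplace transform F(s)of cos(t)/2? s/(2*(s^2 + 1))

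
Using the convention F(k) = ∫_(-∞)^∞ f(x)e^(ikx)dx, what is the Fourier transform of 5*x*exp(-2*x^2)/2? 5*sqrt(2)*I*sqrt(pi)*k*exp(-k^2/8)/16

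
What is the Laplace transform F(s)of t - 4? s^(-2) - 4/s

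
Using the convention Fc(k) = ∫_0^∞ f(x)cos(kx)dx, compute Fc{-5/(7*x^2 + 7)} -5*pi*exp(-k)/14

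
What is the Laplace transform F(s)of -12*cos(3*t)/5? -12*s/(5*s^2 + 45)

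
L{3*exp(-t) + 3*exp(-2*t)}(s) 3/(s + 2) + 3/(s + 1)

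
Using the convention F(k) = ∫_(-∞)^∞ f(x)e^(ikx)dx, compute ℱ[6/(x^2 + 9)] 2 * pi * exp(-3 * Abs(k))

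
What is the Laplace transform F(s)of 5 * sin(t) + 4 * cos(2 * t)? 5/(s^2 + 1) + 4 * s/(s^2 + 4)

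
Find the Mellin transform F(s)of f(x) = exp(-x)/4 gamma(s)/4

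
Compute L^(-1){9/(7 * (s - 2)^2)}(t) 9 * t * exp(2 * t)/7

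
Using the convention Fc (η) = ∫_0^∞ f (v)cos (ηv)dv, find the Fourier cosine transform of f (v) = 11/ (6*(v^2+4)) 11*pi*exp (-2*η)/24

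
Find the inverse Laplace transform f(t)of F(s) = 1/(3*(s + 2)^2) t*exp(-2*t)/3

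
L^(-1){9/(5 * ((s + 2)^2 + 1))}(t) 9 * exp(-2 * t) * sin(t)/5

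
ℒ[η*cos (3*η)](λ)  (λ^2-9)/ (λ^2+9)^2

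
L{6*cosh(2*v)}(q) 6*q/(q^2 - 4)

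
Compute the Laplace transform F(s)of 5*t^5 600/s^6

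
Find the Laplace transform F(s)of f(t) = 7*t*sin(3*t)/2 21*s/(s^2 + 9)^2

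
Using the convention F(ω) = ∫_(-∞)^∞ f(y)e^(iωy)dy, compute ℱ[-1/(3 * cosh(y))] -pi/(3 * cosh(pi * ω/2))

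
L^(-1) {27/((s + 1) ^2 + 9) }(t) 9 * exp(-t) * sin(3 * t) 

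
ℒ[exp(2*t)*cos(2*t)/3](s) (s - 2)/(3*((s - 2)^2 + 4))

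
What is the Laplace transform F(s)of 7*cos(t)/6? 7*s/(6*(s^2+1))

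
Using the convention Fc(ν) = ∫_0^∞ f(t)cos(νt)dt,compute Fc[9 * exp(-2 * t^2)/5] 9 * sqrt(2) * sqrt(pi) * exp(-ν^2/8)/20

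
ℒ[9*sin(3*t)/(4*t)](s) 9*atan(3/s)/4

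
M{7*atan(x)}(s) -7*pi*sec(pi*s/2)/(2*s)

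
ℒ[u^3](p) 6/p^4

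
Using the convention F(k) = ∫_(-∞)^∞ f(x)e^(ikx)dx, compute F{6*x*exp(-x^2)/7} 3*I*sqrt(pi)*k*exp(-k^2/4)/7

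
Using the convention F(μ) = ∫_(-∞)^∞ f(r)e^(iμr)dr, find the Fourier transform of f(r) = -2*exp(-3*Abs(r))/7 -12/(7*μ^2 + 63)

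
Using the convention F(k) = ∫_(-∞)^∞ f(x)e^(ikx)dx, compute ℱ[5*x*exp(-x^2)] 5*I*sqrt(pi)*k*exp(-k^2/4)/2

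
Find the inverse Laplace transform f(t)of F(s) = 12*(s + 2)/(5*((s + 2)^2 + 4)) 12*exp(-2*t)*cos(2*t)/5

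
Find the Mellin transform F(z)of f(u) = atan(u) -pi * sec(pi * z/2)/(2 * z)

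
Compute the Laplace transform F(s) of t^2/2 s^(-3) 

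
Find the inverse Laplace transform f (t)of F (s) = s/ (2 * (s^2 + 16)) cos (4 * t)/2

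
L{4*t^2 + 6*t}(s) 6/s^2 + 8/s^3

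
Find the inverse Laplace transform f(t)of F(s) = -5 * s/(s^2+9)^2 -5 * t * sin(3 * t)/6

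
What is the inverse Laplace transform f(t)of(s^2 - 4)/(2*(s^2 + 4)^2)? t*cos(2*t)/2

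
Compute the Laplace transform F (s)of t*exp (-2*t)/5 1/ (5*(s + 2)^2)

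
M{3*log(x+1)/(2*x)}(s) -3*pi*csc(pi*s)/(2*s - 2)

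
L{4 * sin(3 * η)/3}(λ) 4/(λ^2 + 9)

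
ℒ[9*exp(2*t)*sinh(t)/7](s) 9/(7*((s - 2)^2 - 1))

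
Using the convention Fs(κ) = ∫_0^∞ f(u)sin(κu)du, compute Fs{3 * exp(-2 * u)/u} 3 * atan(κ/2)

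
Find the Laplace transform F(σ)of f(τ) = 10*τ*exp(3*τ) 10/(σ - 3)^2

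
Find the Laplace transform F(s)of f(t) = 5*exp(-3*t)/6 5/(6*(s+3))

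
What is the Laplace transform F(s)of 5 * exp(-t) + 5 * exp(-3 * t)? 5/(s + 1) + 5/(s + 3)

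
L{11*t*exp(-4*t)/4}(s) 11/(4*(s + 4)^2)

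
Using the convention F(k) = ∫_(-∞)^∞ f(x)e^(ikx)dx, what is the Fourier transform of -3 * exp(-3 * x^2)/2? -sqrt(3) * sqrt(pi) * exp(-k^2/12)/2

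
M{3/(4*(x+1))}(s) 3*pi*csc(pi*s)/4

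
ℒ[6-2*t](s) 6/s - 2/s^2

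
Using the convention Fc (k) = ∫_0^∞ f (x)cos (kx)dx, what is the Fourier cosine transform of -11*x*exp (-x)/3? 11*(k^2 - 1)/ (3*(k^2 + 1)^2)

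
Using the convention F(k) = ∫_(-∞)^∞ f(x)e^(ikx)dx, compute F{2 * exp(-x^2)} 2 * sqrt(pi) * exp(-k^2/4)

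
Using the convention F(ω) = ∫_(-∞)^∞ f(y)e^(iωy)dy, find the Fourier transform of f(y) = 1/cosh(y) pi/cosh(pi * ω/2)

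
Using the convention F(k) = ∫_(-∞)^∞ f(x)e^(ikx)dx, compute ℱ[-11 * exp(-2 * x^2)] -11 * sqrt(2) * sqrt(pi) * exp(-k^2/8)/2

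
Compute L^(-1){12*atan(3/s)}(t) 12*sin(3*t)/t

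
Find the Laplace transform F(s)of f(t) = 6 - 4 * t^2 6/s - 8/s^3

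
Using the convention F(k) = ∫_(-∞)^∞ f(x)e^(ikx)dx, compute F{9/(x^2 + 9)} 3 * pi * exp(-3 * Abs(k))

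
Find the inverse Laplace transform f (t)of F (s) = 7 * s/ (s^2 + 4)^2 7 * t * sin (2 * t)/4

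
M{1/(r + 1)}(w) pi*csc(pi*w)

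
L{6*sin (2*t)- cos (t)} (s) 12/ (s^2 + 4)- s/ (s^2 + 1)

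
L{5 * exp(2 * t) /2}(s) 5/(2 * (s - 2) ) 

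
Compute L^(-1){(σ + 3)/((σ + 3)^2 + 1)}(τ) exp(-3 * τ) * cos(τ)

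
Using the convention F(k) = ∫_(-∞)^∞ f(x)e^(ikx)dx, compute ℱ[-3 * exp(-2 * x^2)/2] -3 * sqrt(2) * sqrt(pi) * exp(-k^2/8)/4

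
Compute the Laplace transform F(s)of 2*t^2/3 4/(3*s^3)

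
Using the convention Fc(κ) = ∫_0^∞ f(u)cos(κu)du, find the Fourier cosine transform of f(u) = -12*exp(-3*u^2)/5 -2*sqrt(3)*sqrt(pi)*exp(-κ^2/12)/5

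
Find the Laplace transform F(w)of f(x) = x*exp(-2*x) (w + 2)^(-2)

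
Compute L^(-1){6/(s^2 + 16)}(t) 3*sin(4*t)/2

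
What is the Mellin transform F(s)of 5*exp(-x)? 5*gamma(s)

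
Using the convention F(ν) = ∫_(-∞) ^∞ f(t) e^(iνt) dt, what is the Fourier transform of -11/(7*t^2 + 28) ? -11*pi*exp(-2*Abs(ν) ) /14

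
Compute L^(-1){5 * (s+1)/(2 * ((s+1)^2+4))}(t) 5 * exp(-t) * cos(2 * t)/2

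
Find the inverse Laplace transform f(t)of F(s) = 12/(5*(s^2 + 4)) 6*sin(2*t)/5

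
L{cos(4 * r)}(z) z/(z^2+16)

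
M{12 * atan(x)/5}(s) -6 * pi * sec(pi * s/2)/(5 * s)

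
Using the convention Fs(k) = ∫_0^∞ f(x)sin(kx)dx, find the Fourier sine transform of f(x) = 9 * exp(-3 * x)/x 9 * atan(k/3)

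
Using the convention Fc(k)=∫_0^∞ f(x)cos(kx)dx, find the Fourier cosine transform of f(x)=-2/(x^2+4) -pi*exp(-2*k)/2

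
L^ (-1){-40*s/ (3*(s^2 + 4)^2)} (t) -10*t*sin (2*t)/3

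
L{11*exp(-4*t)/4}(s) 11/(4*(s + 4))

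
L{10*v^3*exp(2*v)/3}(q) 20/(q - 2)^4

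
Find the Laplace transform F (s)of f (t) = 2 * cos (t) 2 * s/ (s^2 + 1)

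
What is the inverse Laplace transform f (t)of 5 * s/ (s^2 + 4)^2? 5 * t * sin (2 * t)/4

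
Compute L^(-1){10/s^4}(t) 5 * t^3/3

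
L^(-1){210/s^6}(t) 7 * t^5/4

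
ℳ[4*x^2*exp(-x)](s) 4*gamma(s+2)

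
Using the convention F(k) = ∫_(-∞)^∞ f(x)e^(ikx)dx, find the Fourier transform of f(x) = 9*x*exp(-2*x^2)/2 9*sqrt(2)*I*sqrt(pi)*k*exp(-k^2/8)/16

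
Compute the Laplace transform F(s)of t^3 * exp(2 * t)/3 2/(s - 2)^4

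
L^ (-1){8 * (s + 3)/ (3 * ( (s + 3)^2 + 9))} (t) 8 * exp (-3 * t) * cos (3 * t)/3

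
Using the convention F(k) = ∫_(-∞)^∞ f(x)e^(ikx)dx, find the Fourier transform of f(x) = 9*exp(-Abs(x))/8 9/(4*(k^2 + 1))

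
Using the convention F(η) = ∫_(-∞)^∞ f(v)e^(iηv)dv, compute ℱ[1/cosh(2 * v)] pi/(2 * cosh(pi * η/4))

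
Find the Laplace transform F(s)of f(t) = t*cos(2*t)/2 (s^2-4)/(2*(s^2 + 4)^2)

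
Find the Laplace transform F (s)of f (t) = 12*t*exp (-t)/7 12/ (7*(s + 1)^2)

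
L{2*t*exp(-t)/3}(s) 2/(3*(s+1)^2)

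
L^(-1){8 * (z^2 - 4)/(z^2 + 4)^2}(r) 8 * r * cos(2 * r)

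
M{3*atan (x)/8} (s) -3*pi*sec (pi*s/2)/ (16*s)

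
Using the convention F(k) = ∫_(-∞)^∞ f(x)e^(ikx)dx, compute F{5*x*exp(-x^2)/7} 5*I*sqrt(pi)*k*exp(-k^2/4)/14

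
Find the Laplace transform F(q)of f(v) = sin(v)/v atan(1/q)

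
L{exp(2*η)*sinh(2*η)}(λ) 2/(λ*(λ - 4))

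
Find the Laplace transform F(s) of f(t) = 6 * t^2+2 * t 12/s^3+2/s^2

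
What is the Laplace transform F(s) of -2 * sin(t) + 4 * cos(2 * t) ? 4 * s/(s^2 + 4) - 2/(s^2 + 1) 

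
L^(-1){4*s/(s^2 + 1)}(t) 4*cos(t)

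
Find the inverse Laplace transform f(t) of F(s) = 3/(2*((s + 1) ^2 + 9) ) exp(-t)*sin(3*t) /2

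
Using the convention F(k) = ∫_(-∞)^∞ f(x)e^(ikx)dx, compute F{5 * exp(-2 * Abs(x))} 20/(k^2 + 4)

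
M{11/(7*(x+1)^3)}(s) 11*pi*(s - 2)*(s - 1)/(14*sin(pi*s))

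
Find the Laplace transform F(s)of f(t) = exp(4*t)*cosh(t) (s - 4)/((s - 4)^2 - 1)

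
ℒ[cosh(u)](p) p/(p^2-1)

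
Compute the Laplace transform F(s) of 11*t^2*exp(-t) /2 11/(s + 1) ^3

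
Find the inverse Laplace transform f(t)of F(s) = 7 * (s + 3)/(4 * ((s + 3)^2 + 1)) 7 * exp(-3 * t) * cos(t)/4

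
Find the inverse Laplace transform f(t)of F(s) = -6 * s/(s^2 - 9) -6 * cosh(3 * t)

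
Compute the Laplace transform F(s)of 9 9/s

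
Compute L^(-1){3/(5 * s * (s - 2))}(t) 3 * exp(t) * sinh(t)/5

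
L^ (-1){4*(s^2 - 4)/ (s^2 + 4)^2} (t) 4*t*cos (2*t)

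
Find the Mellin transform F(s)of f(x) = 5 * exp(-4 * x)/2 5 * gamma(s)/(2 * 2^(2 * s))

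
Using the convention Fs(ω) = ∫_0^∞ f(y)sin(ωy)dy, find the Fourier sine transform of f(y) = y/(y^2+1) pi * exp(-ω)/2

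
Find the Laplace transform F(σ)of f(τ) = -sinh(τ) -1/(σ^2 - 1)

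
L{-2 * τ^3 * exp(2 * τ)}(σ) -12/(σ - 2)^4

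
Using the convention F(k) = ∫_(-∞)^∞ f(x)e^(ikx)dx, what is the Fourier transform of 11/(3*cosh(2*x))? 11*pi/(6*cosh(pi*k/4))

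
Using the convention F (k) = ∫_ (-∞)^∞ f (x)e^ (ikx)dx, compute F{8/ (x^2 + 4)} 4*pi*exp (-2*Abs (k))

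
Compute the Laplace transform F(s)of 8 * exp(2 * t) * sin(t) 8/((s - 2)^2 + 1)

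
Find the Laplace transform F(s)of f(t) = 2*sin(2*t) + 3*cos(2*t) 3*s/(s^2 + 4) + 4/(s^2 + 4)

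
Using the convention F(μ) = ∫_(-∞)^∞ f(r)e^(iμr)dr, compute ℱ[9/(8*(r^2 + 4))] 9*pi*exp(-2*Abs(μ))/16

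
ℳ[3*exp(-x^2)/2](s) 3*gamma(s/2)/4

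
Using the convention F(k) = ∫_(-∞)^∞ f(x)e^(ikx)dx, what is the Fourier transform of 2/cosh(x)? 2*pi/cosh(pi*k/2)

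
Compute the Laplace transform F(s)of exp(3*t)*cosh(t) (s - 3)/((s - 3)^2 - 1)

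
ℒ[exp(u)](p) 1/(p - 1)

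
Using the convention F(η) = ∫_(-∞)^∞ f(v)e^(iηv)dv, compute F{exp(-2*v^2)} sqrt(2)*sqrt(pi)*exp(-η^2/8)/2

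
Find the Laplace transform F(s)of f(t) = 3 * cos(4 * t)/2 3 * s/(2 * (s^2 + 16))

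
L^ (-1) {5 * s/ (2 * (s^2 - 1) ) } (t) 5 * cosh (t) /2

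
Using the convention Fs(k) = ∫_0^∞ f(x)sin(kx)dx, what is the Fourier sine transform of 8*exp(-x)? 8*k/(k^2 + 1)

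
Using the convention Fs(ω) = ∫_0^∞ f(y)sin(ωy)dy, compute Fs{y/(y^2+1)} pi * exp(-ω)/2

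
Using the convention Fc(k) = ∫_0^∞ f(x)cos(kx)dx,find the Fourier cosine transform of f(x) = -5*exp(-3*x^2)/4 -5*sqrt(3)*sqrt(pi)*exp(-k^2/12)/24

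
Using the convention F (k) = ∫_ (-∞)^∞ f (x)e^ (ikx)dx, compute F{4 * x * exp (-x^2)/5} 2 * I * sqrt (pi) * k * exp (-k^2/4)/5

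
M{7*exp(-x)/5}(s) 7*gamma(s)/5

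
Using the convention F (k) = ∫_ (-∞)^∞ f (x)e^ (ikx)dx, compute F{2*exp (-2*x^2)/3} sqrt (2)*sqrt (pi)*exp (-k^2/8)/3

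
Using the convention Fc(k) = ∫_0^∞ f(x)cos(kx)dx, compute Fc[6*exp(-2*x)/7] 12/(7*(k^2 + 4))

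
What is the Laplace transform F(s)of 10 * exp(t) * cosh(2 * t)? 10 * (s - 1)/((s - 1)^2 - 4)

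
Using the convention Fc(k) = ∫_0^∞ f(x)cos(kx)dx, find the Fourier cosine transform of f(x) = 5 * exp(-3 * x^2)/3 5 * sqrt(3) * sqrt(pi) * exp(-k^2/12)/18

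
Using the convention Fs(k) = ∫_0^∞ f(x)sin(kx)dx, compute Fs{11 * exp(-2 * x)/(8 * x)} 11 * atan(k/2)/8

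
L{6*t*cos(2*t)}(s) 6*(s^2 - 4)/(s^2 + 4)^2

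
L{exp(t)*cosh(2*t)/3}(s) (s - 1)/(3*((s - 1)^2-4))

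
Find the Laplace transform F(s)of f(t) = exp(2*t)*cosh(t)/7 (s - 2)/(7*((s - 2)^2 - 1))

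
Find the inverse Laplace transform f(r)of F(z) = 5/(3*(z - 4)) 5*exp(4*r)/3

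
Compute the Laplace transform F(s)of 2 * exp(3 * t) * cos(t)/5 2 * (s - 3)/(5 * ((s - 3)^2 + 1))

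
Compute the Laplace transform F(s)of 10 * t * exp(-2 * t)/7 10/(7 * (s + 2)^2)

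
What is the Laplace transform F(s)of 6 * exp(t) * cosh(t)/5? 6 * (s - 1)/(5 * s * (s - 2))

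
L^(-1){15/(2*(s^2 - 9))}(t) 5*sinh(3*t)/2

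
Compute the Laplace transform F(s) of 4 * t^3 24/s^4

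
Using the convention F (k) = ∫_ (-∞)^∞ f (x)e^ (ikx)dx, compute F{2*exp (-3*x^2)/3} 2*sqrt (3)*sqrt (pi)*exp (-k^2/12)/9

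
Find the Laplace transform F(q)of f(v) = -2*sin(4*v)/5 -8/(5*q^2 + 80)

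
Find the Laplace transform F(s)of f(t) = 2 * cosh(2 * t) 2 * s/(s^2 - 4)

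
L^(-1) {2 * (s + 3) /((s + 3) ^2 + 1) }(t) 2 * exp(-3 * t) * cos(t) 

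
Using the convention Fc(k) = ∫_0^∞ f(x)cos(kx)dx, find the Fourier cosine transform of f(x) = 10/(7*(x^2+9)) 5*pi*exp(-3*k)/21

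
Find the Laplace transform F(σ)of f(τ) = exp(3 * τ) 1/(σ - 3)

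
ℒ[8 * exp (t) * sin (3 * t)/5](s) 24/ (5 * ( (s - 1)^2 + 9))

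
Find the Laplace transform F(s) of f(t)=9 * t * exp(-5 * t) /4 9/(4 * (s + 5) ^2) 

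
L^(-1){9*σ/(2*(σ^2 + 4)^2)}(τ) 9*τ*sin(2*τ)/8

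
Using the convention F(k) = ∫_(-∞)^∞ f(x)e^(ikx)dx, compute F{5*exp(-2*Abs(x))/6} 10/(3*(k^2 + 4))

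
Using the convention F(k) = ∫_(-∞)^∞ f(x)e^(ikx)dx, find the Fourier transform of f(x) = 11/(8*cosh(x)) 11*pi/(8*cosh(pi*k/2))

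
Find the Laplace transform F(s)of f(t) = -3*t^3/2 -9/s^4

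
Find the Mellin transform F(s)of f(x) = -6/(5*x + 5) -6*pi*csc(pi*s)/5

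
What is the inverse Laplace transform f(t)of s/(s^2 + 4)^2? t*sin(2*t)/4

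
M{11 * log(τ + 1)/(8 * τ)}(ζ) -11 * pi * csc(pi * ζ)/(8 * ζ - 8)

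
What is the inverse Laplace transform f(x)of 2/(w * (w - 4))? exp(2 * x) * sinh(2 * x)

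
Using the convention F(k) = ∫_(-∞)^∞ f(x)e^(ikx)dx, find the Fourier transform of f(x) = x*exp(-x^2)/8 I*sqrt(pi)*k*exp(-k^2/4)/16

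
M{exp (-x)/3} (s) gamma (s)/3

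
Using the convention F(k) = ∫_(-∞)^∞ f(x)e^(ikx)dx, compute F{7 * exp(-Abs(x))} 14/(k^2 + 1)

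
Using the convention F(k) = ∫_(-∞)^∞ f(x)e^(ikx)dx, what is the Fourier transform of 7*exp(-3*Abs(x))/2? 21/(k^2 + 9)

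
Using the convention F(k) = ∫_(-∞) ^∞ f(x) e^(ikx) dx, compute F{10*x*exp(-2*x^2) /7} 5*sqrt(2)*I*sqrt(pi)*k*exp(-k^2/8) /28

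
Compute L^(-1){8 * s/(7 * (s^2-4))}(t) 8 * cosh(2 * t)/7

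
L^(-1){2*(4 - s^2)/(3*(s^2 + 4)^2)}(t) -2*t*cos(2*t)/3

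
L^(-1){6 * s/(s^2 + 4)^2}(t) 3 * t * sin(2 * t)/2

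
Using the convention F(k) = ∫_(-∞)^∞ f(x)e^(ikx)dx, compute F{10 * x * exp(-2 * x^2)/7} 5 * sqrt(2) * I * sqrt(pi) * k * exp(-k^2/8)/28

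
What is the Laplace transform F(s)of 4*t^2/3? 8/(3*s^3)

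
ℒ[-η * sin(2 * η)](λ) -4 * λ/(λ^2 + 4)^2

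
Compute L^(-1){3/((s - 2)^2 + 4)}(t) 3 * exp(2 * t) * sin(2 * t)/2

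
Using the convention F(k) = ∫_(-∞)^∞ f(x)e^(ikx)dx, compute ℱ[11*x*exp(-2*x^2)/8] 11*sqrt(2)*I*sqrt(pi)*k*exp(-k^2/8)/64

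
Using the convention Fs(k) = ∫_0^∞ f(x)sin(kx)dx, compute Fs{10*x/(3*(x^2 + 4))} 5*pi*exp(-2*k)/3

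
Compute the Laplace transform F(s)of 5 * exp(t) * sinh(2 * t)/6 5/(3 * ((s - 1)^2-4))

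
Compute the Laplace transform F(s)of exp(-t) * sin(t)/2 1/(2 * ((s+1)^2+1))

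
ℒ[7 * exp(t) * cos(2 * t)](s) 7 * (s - 1)/((s - 1)^2 + 4)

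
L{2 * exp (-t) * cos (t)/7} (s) 2 * (s+1)/ (7 * ( (s+1)^2+1))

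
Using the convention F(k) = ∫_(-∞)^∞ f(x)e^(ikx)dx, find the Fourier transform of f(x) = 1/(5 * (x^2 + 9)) pi * exp(-3 * Abs(k))/15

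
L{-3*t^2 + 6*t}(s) 6/s^2 - 6/s^3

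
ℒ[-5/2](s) -5/(2*s)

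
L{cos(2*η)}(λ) λ/(λ^2+4)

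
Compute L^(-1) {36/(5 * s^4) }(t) 6 * t^3/5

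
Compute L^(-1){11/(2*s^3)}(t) 11*t^2/4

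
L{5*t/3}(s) 5/(3*s^2)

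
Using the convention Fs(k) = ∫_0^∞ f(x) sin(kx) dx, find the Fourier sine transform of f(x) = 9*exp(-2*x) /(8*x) 9*atan(k/2) /8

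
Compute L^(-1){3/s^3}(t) 3*t^2/2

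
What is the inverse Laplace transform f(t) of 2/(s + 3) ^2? 2 * t * exp(-3 * t) 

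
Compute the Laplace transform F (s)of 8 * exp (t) 8/ (s - 1)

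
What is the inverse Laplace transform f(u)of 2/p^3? u^2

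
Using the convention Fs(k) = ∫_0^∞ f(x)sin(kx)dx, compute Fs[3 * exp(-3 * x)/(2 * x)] 3 * atan(k/3)/2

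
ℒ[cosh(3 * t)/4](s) s/(4 * (s^2 - 9))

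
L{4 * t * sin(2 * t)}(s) 16 * s/(s^2 + 4)^2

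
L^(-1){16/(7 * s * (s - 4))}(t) 8 * exp(2 * t) * sinh(2 * t)/7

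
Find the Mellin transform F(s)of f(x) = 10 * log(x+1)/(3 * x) -10 * pi * csc(pi * s)/(3 * s - 3)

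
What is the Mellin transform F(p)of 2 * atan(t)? -pi * sec(pi * p/2)/p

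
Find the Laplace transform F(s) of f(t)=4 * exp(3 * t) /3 4/(3 * (s - 3) ) 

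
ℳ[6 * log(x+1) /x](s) -6 * pi * csc(pi * s) /(s - 1) 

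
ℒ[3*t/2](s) 3/(2*s^2)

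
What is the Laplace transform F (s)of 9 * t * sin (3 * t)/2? 27 * s/ (s^2 + 9)^2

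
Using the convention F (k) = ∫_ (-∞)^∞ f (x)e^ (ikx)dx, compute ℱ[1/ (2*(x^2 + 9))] pi*exp (-3*Abs (k))/6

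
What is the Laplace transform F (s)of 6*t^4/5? 144/ (5*s^5)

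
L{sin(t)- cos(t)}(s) 1/(s^2 + 1)- s/(s^2 + 1)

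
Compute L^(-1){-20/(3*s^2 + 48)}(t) -5*sin(4*t)/3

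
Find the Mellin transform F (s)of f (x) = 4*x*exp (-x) 4*gamma (s+1)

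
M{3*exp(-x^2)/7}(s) 3*gamma(s/2)/14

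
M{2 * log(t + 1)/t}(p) -2 * pi * csc(pi * p)/(p - 1)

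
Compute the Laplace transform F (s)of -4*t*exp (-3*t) -4/ (s + 3)^2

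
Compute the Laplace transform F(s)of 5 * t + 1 5/s^2 + 1/s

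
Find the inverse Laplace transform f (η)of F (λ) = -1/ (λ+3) -exp (-3*η)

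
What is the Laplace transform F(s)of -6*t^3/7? -36/(7*s^4)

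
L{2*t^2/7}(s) 4/(7*s^3)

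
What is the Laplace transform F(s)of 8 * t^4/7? 192/(7 * s^5)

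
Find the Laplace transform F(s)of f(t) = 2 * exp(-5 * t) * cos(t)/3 2 * (s+5)/(3 * ((s+5)^2+1))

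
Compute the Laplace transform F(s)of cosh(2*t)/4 s/(4*(s^2 - 4))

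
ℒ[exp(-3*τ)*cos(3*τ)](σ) (σ + 3) /((σ + 3) ^2 + 9) 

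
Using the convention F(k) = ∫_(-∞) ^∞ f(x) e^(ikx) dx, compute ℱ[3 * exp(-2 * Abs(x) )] 12/(k^2 + 4) 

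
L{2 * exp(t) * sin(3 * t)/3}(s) 2/((s - 1)^2 + 9)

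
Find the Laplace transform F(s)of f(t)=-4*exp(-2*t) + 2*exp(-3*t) 2/(s + 3) - 4/(s + 2)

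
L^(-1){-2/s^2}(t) -2*t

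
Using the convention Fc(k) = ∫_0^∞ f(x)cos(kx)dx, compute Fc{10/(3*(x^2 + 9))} 5*pi*exp(-3*k)/9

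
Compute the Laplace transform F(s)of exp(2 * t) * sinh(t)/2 1/(2 * ((s - 2)^2 - 1))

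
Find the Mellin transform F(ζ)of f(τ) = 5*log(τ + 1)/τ -5*pi*csc(pi*ζ)/(ζ - 1)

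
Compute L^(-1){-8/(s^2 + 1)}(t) -8 * sin(t)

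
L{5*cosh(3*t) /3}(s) 5*s/(3*(s^2 - 9) ) 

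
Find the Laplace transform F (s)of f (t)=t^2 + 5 2/s^3 + 5/s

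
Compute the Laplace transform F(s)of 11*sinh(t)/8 11/(8*(s^2 - 1))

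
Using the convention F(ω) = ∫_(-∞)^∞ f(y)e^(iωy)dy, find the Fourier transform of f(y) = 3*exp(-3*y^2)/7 sqrt(3)*sqrt(pi)*exp(-ω^2/12)/7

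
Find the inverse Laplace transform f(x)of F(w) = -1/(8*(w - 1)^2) -x*exp(x)/8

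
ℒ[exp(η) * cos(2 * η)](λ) (λ - 1)/((λ - 1)^2 + 4)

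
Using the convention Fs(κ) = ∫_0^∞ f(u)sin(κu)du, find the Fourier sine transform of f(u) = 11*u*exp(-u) 22*κ/(κ^2 + 1)^2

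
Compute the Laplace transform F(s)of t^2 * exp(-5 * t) 2/(s + 5)^3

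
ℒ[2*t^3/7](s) 12/(7*s^4)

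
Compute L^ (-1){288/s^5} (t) 12*t^4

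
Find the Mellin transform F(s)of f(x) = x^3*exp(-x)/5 gamma(s + 3)/5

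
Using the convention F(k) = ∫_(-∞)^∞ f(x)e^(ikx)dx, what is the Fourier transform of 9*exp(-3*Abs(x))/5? 54/(5*(k^2 + 9))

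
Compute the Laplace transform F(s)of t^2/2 s^(-3)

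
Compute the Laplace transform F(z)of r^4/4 6/z^5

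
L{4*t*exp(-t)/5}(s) 4/(5*(s + 1)^2)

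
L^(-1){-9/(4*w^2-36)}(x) -3*sinh(3*x)/4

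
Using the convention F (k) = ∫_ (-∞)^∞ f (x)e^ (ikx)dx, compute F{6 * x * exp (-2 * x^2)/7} 3 * sqrt (2) * I * sqrt (pi) * k * exp (-k^2/8)/28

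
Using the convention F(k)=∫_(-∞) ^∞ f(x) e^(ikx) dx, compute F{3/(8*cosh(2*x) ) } 3*pi/(16*cosh(pi*k/4) ) 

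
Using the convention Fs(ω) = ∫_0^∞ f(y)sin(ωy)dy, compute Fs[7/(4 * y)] 7 * pi/8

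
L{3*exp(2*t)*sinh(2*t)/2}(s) 3/(s*(s - 4))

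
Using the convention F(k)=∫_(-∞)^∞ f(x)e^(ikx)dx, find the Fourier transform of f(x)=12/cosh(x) 12*pi/cosh(pi*k/2)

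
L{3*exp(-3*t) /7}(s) 3/(7*(s + 3) ) 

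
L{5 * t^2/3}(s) 10/(3 * s^3)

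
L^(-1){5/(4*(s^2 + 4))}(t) 5*sin(2*t)/8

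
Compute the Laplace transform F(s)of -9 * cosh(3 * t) -9 * s/(s^2 - 9)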